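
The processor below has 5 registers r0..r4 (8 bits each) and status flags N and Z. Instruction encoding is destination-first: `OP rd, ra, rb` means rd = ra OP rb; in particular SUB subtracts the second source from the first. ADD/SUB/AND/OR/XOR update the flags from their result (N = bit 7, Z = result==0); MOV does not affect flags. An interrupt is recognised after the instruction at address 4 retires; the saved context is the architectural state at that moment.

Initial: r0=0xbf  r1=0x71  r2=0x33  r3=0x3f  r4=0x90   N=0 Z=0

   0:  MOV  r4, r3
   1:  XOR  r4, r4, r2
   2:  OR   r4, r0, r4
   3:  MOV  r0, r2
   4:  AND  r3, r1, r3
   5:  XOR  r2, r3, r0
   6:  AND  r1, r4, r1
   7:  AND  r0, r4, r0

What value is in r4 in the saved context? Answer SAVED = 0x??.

SAVED = 0xbf

after  0: r0=0xbf r1=0x71 r2=0x33 r3=0x3f r4=0x3f  N=0 Z=0
after  1: r0=0xbf r1=0x71 r2=0x33 r3=0x3f r4=0x0c  N=0 Z=0
after  2: r0=0xbf r1=0x71 r2=0x33 r3=0x3f r4=0xbf  N=1 Z=0
after  3: r0=0x33 r1=0x71 r2=0x33 r3=0x3f r4=0xbf  N=1 Z=0
after  4: r0=0x33 r1=0x71 r2=0x33 r3=0x31 r4=0xbf  N=0 Z=0
-- IRQ taken; context saved, return-PC = 5 --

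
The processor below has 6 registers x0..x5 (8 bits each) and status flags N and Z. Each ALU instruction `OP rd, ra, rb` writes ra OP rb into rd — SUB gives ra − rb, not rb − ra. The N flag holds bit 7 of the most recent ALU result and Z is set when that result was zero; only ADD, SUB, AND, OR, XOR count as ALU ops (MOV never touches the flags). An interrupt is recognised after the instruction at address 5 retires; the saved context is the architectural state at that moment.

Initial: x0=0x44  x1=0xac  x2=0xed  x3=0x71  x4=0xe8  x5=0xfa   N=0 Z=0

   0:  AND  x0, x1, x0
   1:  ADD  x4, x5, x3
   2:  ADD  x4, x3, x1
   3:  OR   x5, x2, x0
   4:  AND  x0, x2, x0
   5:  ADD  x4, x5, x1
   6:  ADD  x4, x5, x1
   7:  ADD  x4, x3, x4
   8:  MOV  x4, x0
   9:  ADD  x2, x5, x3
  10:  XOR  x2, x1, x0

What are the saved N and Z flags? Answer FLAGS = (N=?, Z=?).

after  0: x0=0x04 x1=0xac x2=0xed x3=0x71 x4=0xe8 x5=0xfa  N=0 Z=0
after  1: x0=0x04 x1=0xac x2=0xed x3=0x71 x4=0x6b x5=0xfa  N=0 Z=0
after  2: x0=0x04 x1=0xac x2=0xed x3=0x71 x4=0x1d x5=0xfa  N=0 Z=0
after  3: x0=0x04 x1=0xac x2=0xed x3=0x71 x4=0x1d x5=0xed  N=1 Z=0
after  4: x0=0x04 x1=0xac x2=0xed x3=0x71 x4=0x1d x5=0xed  N=0 Z=0
after  5: x0=0x04 x1=0xac x2=0xed x3=0x71 x4=0x99 x5=0xed  N=1 Z=0
-- IRQ taken; context saved, return-PC = 6 --

FLAGS = (N=1, Z=0)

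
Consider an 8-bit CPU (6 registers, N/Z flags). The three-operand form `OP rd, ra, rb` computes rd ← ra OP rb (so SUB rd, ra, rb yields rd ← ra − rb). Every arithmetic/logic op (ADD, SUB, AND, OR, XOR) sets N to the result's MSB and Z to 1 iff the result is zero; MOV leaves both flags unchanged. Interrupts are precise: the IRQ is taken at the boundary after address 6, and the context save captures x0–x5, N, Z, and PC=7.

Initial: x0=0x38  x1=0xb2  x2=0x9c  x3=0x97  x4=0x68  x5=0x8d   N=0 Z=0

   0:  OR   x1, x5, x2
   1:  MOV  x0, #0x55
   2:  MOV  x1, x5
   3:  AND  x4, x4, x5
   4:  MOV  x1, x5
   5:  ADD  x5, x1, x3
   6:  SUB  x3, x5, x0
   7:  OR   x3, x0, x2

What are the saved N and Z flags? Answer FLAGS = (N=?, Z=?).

FLAGS = (N=1, Z=0)

after  0: x0=0x38 x1=0x9d x2=0x9c x3=0x97 x4=0x68 x5=0x8d  N=1 Z=0
after  1: x0=0x55 x1=0x9d x2=0x9c x3=0x97 x4=0x68 x5=0x8d  N=1 Z=0
after  2: x0=0x55 x1=0x8d x2=0x9c x3=0x97 x4=0x68 x5=0x8d  N=1 Z=0
after  3: x0=0x55 x1=0x8d x2=0x9c x3=0x97 x4=0x08 x5=0x8d  N=0 Z=0
after  4: x0=0x55 x1=0x8d x2=0x9c x3=0x97 x4=0x08 x5=0x8d  N=0 Z=0
after  5: x0=0x55 x1=0x8d x2=0x9c x3=0x97 x4=0x08 x5=0x24  N=0 Z=0
after  6: x0=0x55 x1=0x8d x2=0x9c x3=0xcf x4=0x08 x5=0x24  N=1 Z=0
-- IRQ taken; context saved, return-PC = 7 --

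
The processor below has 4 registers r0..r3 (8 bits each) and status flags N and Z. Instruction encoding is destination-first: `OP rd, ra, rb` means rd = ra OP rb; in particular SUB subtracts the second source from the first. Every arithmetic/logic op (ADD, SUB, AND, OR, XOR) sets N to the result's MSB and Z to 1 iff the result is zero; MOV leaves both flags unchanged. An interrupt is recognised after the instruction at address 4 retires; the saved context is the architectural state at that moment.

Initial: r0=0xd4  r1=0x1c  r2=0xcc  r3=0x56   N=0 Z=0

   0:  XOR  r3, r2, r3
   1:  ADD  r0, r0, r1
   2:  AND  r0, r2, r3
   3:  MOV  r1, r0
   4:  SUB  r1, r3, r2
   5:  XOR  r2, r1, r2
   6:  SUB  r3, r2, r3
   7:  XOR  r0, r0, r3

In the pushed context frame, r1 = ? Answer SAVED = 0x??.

SAVED = 0xce

after  0: r0=0xd4 r1=0x1c r2=0xcc r3=0x9a  N=1 Z=0
after  1: r0=0xf0 r1=0x1c r2=0xcc r3=0x9a  N=1 Z=0
after  2: r0=0x88 r1=0x1c r2=0xcc r3=0x9a  N=1 Z=0
after  3: r0=0x88 r1=0x88 r2=0xcc r3=0x9a  N=1 Z=0
after  4: r0=0x88 r1=0xce r2=0xcc r3=0x9a  N=1 Z=0
-- IRQ taken; context saved, return-PC = 5 --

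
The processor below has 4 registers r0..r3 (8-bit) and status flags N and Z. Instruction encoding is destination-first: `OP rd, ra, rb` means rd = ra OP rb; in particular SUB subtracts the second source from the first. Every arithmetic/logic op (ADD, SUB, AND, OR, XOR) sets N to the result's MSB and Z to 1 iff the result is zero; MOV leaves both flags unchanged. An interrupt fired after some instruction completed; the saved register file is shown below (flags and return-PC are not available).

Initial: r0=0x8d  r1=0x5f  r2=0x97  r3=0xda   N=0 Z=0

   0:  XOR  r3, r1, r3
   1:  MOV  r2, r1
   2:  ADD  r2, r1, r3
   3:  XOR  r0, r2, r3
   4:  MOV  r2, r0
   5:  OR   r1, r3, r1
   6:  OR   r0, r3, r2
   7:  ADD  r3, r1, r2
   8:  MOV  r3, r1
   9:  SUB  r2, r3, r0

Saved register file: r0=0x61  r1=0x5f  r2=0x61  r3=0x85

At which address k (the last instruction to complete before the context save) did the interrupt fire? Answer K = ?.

after  0: r0=0x8d r1=0x5f r2=0x97 r3=0x85  N=1 Z=0
after  1: r0=0x8d r1=0x5f r2=0x5f r3=0x85  N=1 Z=0
after  2: r0=0x8d r1=0x5f r2=0xe4 r3=0x85  N=1 Z=0
after  3: r0=0x61 r1=0x5f r2=0xe4 r3=0x85  N=0 Z=0
after  4: r0=0x61 r1=0x5f r2=0x61 r3=0x85  N=0 Z=0
-- IRQ taken; context saved, return-PC = 5 --

K = 4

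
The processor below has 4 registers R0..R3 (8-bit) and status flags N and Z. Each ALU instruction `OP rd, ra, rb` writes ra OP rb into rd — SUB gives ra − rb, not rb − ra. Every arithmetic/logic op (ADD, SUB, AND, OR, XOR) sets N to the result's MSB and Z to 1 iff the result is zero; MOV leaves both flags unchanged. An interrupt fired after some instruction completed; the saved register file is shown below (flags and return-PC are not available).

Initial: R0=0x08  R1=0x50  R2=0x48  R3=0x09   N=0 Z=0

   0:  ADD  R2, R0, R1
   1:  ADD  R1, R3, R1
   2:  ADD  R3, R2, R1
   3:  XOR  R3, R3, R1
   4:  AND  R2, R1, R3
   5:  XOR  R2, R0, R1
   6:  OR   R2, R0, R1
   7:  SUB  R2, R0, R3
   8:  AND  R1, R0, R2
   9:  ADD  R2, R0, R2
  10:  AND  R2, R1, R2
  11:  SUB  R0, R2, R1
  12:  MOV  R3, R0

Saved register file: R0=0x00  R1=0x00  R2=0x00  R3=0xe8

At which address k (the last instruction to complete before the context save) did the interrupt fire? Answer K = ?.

K = 11

after  0: R0=0x08 R1=0x50 R2=0x58 R3=0x09  N=0 Z=0
after  1: R0=0x08 R1=0x59 R2=0x58 R3=0x09  N=0 Z=0
after  2: R0=0x08 R1=0x59 R2=0x58 R3=0xb1  N=1 Z=0
after  3: R0=0x08 R1=0x59 R2=0x58 R3=0xe8  N=1 Z=0
after  4: R0=0x08 R1=0x59 R2=0x48 R3=0xe8  N=0 Z=0
after  5: R0=0x08 R1=0x59 R2=0x51 R3=0xe8  N=0 Z=0
after  6: R0=0x08 R1=0x59 R2=0x59 R3=0xe8  N=0 Z=0
after  7: R0=0x08 R1=0x59 R2=0x20 R3=0xe8  N=0 Z=0
after  8: R0=0x08 R1=0x00 R2=0x20 R3=0xe8  N=0 Z=1
after  9: R0=0x08 R1=0x00 R2=0x28 R3=0xe8  N=0 Z=0
after 10: R0=0x08 R1=0x00 R2=0x00 R3=0xe8  N=0 Z=1
after 11: R0=0x00 R1=0x00 R2=0x00 R3=0xe8  N=0 Z=1
-- IRQ taken; context saved, return-PC = 12 --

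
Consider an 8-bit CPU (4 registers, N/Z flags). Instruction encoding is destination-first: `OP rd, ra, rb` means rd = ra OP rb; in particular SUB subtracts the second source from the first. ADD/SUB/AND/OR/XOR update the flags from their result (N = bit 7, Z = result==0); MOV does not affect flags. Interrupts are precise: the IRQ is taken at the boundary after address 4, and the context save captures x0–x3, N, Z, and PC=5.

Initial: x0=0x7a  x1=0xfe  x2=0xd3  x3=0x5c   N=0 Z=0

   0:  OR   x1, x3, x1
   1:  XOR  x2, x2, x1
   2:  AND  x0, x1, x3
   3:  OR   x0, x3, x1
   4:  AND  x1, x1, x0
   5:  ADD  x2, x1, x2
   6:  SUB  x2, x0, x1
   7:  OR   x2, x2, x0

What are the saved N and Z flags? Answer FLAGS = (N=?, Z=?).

after  0: x0=0x7a x1=0xfe x2=0xd3 x3=0x5c  N=1 Z=0
after  1: x0=0x7a x1=0xfe x2=0x2d x3=0x5c  N=0 Z=0
after  2: x0=0x5c x1=0xfe x2=0x2d x3=0x5c  N=0 Z=0
after  3: x0=0xfe x1=0xfe x2=0x2d x3=0x5c  N=1 Z=0
after  4: x0=0xfe x1=0xfe x2=0x2d x3=0x5c  N=1 Z=0
-- IRQ taken; context saved, return-PC = 5 --

FLAGS = (N=1, Z=0)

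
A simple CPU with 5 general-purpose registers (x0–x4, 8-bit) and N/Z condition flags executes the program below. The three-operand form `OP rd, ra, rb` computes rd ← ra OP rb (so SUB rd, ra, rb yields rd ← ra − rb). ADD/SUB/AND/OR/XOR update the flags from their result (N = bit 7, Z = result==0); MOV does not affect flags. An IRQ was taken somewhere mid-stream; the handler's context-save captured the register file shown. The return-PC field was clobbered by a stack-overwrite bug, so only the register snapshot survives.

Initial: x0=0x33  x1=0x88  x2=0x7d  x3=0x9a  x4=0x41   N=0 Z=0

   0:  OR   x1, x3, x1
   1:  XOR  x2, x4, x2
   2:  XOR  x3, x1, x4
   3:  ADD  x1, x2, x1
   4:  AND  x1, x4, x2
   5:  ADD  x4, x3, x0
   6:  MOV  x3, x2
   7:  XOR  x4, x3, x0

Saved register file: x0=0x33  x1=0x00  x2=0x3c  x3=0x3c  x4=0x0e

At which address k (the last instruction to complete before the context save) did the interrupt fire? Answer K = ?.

after  0: x0=0x33 x1=0x9a x2=0x7d x3=0x9a x4=0x41  N=1 Z=0
after  1: x0=0x33 x1=0x9a x2=0x3c x3=0x9a x4=0x41  N=0 Z=0
after  2: x0=0x33 x1=0x9a x2=0x3c x3=0xdb x4=0x41  N=1 Z=0
after  3: x0=0x33 x1=0xd6 x2=0x3c x3=0xdb x4=0x41  N=1 Z=0
after  4: x0=0x33 x1=0x00 x2=0x3c x3=0xdb x4=0x41  N=0 Z=1
after  5: x0=0x33 x1=0x00 x2=0x3c x3=0xdb x4=0x0e  N=0 Z=0
after  6: x0=0x33 x1=0x00 x2=0x3c x3=0x3c x4=0x0e  N=0 Z=0
-- IRQ taken; context saved, return-PC = 7 --

K = 6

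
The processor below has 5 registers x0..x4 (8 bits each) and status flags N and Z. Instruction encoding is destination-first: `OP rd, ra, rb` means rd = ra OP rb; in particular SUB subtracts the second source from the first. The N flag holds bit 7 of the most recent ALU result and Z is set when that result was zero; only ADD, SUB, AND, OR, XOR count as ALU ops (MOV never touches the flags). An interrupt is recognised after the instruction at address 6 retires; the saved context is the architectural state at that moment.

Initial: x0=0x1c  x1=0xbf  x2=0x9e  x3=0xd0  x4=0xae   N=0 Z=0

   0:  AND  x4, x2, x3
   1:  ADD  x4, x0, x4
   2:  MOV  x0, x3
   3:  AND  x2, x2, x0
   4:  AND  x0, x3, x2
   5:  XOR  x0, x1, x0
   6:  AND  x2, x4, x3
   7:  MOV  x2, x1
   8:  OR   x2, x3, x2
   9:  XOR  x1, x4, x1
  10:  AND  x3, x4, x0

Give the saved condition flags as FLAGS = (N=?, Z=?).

after  0: x0=0x1c x1=0xbf x2=0x9e x3=0xd0 x4=0x90  N=1 Z=0
after  1: x0=0x1c x1=0xbf x2=0x9e x3=0xd0 x4=0xac  N=1 Z=0
after  2: x0=0xd0 x1=0xbf x2=0x9e x3=0xd0 x4=0xac  N=1 Z=0
after  3: x0=0xd0 x1=0xbf x2=0x90 x3=0xd0 x4=0xac  N=1 Z=0
after  4: x0=0x90 x1=0xbf x2=0x90 x3=0xd0 x4=0xac  N=1 Z=0
after  5: x0=0x2f x1=0xbf x2=0x90 x3=0xd0 x4=0xac  N=0 Z=0
after  6: x0=0x2f x1=0xbf x2=0x80 x3=0xd0 x4=0xac  N=1 Z=0
-- IRQ taken; context saved, return-PC = 7 --

FLAGS = (N=1, Z=0)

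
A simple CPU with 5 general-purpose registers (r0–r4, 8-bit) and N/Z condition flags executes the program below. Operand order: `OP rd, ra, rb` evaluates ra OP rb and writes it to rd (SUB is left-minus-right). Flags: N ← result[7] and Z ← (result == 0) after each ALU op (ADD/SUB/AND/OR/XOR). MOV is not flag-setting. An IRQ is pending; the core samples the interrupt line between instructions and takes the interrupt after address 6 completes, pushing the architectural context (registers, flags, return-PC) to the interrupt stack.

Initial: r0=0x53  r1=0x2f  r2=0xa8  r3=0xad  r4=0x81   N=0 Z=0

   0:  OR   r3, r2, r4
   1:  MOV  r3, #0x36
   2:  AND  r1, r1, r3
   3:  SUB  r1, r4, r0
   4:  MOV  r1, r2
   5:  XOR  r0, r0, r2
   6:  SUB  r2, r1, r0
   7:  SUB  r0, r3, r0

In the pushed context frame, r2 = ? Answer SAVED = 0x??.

SAVED = 0xad

after  0: r0=0x53 r1=0x2f r2=0xa8 r3=0xa9 r4=0x81  N=1 Z=0
after  1: r0=0x53 r1=0x2f r2=0xa8 r3=0x36 r4=0x81  N=1 Z=0
after  2: r0=0x53 r1=0x26 r2=0xa8 r3=0x36 r4=0x81  N=0 Z=0
after  3: r0=0x53 r1=0x2e r2=0xa8 r3=0x36 r4=0x81  N=0 Z=0
after  4: r0=0x53 r1=0xa8 r2=0xa8 r3=0x36 r4=0x81  N=0 Z=0
after  5: r0=0xfb r1=0xa8 r2=0xa8 r3=0x36 r4=0x81  N=1 Z=0
after  6: r0=0xfb r1=0xa8 r2=0xad r3=0x36 r4=0x81  N=1 Z=0
-- IRQ taken; context saved, return-PC = 7 --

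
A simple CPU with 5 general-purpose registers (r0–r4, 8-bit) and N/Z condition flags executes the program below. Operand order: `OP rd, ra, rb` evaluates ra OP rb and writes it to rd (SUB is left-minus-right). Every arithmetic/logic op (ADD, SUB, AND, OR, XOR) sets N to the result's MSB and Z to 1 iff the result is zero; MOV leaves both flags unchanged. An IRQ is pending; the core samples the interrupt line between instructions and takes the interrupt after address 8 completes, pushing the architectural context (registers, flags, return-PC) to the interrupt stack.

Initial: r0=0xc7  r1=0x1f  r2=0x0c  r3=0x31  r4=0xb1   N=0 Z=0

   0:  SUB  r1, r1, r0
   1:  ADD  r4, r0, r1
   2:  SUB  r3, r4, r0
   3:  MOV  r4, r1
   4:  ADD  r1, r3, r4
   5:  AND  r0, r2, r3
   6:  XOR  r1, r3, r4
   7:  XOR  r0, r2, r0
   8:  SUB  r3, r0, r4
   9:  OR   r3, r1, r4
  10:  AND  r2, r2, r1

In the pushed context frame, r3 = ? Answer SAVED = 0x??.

SAVED = 0xac

after  0: r0=0xc7 r1=0x58 r2=0x0c r3=0x31 r4=0xb1  N=0 Z=0
after  1: r0=0xc7 r1=0x58 r2=0x0c r3=0x31 r4=0x1f  N=0 Z=0
after  2: r0=0xc7 r1=0x58 r2=0x0c r3=0x58 r4=0x1f  N=0 Z=0
after  3: r0=0xc7 r1=0x58 r2=0x0c r3=0x58 r4=0x58  N=0 Z=0
after  4: r0=0xc7 r1=0xb0 r2=0x0c r3=0x58 r4=0x58  N=1 Z=0
after  5: r0=0x08 r1=0xb0 r2=0x0c r3=0x58 r4=0x58  N=0 Z=0
after  6: r0=0x08 r1=0x00 r2=0x0c r3=0x58 r4=0x58  N=0 Z=1
after  7: r0=0x04 r1=0x00 r2=0x0c r3=0x58 r4=0x58  N=0 Z=0
after  8: r0=0x04 r1=0x00 r2=0x0c r3=0xac r4=0x58  N=1 Z=0
-- IRQ taken; context saved, return-PC = 9 --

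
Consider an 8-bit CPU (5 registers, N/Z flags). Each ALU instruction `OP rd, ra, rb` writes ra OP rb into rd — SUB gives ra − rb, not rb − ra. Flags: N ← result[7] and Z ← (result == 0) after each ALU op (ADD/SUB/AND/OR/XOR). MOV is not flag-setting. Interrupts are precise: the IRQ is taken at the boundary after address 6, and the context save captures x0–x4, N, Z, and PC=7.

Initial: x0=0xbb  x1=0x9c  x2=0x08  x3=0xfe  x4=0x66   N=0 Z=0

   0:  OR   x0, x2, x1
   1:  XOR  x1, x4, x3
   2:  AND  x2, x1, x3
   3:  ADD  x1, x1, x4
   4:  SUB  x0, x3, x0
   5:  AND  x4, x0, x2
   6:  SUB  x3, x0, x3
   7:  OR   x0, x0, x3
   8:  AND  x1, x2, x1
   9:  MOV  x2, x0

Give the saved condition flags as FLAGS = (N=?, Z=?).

after  0: x0=0x9c x1=0x9c x2=0x08 x3=0xfe x4=0x66  N=1 Z=0
after  1: x0=0x9c x1=0x98 x2=0x08 x3=0xfe x4=0x66  N=1 Z=0
after  2: x0=0x9c x1=0x98 x2=0x98 x3=0xfe x4=0x66  N=1 Z=0
after  3: x0=0x9c x1=0xfe x2=0x98 x3=0xfe x4=0x66  N=1 Z=0
after  4: x0=0x62 x1=0xfe x2=0x98 x3=0xfe x4=0x66  N=0 Z=0
after  5: x0=0x62 x1=0xfe x2=0x98 x3=0xfe x4=0x00  N=0 Z=1
after  6: x0=0x62 x1=0xfe x2=0x98 x3=0x64 x4=0x00  N=0 Z=0
-- IRQ taken; context saved, return-PC = 7 --

FLAGS = (N=0, Z=0)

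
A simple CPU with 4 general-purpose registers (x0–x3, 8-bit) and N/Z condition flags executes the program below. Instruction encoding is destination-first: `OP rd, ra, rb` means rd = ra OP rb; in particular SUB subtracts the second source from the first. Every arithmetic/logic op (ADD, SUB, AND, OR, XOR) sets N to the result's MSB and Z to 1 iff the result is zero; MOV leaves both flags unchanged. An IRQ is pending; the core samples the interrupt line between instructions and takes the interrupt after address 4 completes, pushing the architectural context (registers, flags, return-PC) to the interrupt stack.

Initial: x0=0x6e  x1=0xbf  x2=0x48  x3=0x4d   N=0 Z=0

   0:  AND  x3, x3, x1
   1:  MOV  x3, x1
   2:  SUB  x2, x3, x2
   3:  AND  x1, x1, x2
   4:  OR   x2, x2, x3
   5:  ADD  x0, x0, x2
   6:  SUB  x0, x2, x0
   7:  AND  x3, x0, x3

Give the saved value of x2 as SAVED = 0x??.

after  0: x0=0x6e x1=0xbf x2=0x48 x3=0x0d  N=0 Z=0
after  1: x0=0x6e x1=0xbf x2=0x48 x3=0xbf  N=0 Z=0
after  2: x0=0x6e x1=0xbf x2=0x77 x3=0xbf  N=0 Z=0
after  3: x0=0x6e x1=0x37 x2=0x77 x3=0xbf  N=0 Z=0
after  4: x0=0x6e x1=0x37 x2=0xff x3=0xbf  N=1 Z=0
-- IRQ taken; context saved, return-PC = 5 --

SAVED = 0xff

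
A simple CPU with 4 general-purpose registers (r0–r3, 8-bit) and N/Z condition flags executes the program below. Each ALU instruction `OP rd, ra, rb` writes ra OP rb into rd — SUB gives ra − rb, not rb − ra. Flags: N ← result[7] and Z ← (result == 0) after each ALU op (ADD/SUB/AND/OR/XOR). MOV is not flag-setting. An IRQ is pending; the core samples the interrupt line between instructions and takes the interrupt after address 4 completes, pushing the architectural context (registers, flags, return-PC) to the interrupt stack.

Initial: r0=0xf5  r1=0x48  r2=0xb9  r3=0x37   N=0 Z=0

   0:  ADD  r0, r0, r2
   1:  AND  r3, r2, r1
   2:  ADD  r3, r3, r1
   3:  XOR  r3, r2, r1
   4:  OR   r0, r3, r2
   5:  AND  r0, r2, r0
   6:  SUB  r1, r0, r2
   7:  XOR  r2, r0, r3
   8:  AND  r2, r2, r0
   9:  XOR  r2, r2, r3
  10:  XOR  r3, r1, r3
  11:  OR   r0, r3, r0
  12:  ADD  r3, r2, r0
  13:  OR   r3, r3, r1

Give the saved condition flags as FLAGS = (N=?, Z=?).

FLAGS = (N=1, Z=0)

after  0: r0=0xae r1=0x48 r2=0xb9 r3=0x37  N=1 Z=0
after  1: r0=0xae r1=0x48 r2=0xb9 r3=0x08  N=0 Z=0
after  2: r0=0xae r1=0x48 r2=0xb9 r3=0x50  N=0 Z=0
after  3: r0=0xae r1=0x48 r2=0xb9 r3=0xf1  N=1 Z=0
after  4: r0=0xf9 r1=0x48 r2=0xb9 r3=0xf1  N=1 Z=0
-- IRQ taken; context saved, return-PC = 5 --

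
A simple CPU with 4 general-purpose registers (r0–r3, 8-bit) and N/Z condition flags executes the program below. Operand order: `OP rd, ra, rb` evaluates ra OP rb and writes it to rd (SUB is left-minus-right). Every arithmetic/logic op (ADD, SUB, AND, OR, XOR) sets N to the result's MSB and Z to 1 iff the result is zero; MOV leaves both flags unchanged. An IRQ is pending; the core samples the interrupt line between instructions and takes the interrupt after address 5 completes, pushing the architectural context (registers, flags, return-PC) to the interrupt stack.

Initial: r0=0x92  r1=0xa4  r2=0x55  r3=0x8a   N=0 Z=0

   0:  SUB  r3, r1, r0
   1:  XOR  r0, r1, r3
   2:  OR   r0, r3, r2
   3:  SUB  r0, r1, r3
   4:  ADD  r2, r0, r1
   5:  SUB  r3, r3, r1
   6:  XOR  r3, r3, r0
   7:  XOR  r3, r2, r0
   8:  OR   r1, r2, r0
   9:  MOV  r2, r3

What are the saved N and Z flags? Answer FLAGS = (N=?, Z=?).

FLAGS = (N=0, Z=0)

after  0: r0=0x92 r1=0xa4 r2=0x55 r3=0x12  N=0 Z=0
after  1: r0=0xb6 r1=0xa4 r2=0x55 r3=0x12  N=1 Z=0
after  2: r0=0x57 r1=0xa4 r2=0x55 r3=0x12  N=0 Z=0
after  3: r0=0x92 r1=0xa4 r2=0x55 r3=0x12  N=1 Z=0
after  4: r0=0x92 r1=0xa4 r2=0x36 r3=0x12  N=0 Z=0
after  5: r0=0x92 r1=0xa4 r2=0x36 r3=0x6e  N=0 Z=0
-- IRQ taken; context saved, return-PC = 6 --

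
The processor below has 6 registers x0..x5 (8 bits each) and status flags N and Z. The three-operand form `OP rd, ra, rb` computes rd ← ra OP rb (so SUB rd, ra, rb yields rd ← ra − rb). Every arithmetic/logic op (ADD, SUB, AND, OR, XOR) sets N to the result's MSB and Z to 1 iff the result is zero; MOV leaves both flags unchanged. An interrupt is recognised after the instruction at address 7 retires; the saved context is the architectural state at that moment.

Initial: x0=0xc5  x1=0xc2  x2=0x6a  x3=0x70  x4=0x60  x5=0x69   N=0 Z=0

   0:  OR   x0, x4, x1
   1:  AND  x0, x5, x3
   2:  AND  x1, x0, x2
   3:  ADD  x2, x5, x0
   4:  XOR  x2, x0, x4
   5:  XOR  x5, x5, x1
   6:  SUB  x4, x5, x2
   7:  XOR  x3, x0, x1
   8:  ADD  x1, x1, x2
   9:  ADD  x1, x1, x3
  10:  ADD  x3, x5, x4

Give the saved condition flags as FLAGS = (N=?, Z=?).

FLAGS = (N=0, Z=1)

after  0: x0=0xe2 x1=0xc2 x2=0x6a x3=0x70 x4=0x60 x5=0x69  N=1 Z=0
after  1: x0=0x60 x1=0xc2 x2=0x6a x3=0x70 x4=0x60 x5=0x69  N=0 Z=0
after  2: x0=0x60 x1=0x60 x2=0x6a x3=0x70 x4=0x60 x5=0x69  N=0 Z=0
after  3: x0=0x60 x1=0x60 x2=0xc9 x3=0x70 x4=0x60 x5=0x69  N=1 Z=0
after  4: x0=0x60 x1=0x60 x2=0x00 x3=0x70 x4=0x60 x5=0x69  N=0 Z=1
after  5: x0=0x60 x1=0x60 x2=0x00 x3=0x70 x4=0x60 x5=0x09  N=0 Z=0
after  6: x0=0x60 x1=0x60 x2=0x00 x3=0x70 x4=0x09 x5=0x09  N=0 Z=0
after  7: x0=0x60 x1=0x60 x2=0x00 x3=0x00 x4=0x09 x5=0x09  N=0 Z=1
-- IRQ taken; context saved, return-PC = 8 --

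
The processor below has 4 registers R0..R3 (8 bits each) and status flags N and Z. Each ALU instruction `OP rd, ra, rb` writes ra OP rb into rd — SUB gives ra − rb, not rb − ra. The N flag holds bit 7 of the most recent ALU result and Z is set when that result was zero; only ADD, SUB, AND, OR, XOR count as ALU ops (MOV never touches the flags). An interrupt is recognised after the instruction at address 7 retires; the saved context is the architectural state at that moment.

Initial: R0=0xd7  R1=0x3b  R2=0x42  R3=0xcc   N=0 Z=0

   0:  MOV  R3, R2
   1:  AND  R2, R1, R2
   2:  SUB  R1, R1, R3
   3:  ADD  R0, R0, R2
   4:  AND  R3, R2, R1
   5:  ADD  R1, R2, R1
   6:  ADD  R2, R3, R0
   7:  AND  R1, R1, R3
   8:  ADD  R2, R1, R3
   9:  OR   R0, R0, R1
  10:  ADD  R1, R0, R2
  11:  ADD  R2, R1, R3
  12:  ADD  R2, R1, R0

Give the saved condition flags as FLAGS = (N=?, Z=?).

FLAGS = (N=0, Z=1)

after  0: R0=0xd7 R1=0x3b R2=0x42 R3=0x42  N=0 Z=0
after  1: R0=0xd7 R1=0x3b R2=0x02 R3=0x42  N=0 Z=0
after  2: R0=0xd7 R1=0xf9 R2=0x02 R3=0x42  N=1 Z=0
after  3: R0=0xd9 R1=0xf9 R2=0x02 R3=0x42  N=1 Z=0
after  4: R0=0xd9 R1=0xf9 R2=0x02 R3=0x00  N=0 Z=1
after  5: R0=0xd9 R1=0xfb R2=0x02 R3=0x00  N=1 Z=0
after  6: R0=0xd9 R1=0xfb R2=0xd9 R3=0x00  N=1 Z=0
after  7: R0=0xd9 R1=0x00 R2=0xd9 R3=0x00  N=0 Z=1
-- IRQ taken; context saved, return-PC = 8 --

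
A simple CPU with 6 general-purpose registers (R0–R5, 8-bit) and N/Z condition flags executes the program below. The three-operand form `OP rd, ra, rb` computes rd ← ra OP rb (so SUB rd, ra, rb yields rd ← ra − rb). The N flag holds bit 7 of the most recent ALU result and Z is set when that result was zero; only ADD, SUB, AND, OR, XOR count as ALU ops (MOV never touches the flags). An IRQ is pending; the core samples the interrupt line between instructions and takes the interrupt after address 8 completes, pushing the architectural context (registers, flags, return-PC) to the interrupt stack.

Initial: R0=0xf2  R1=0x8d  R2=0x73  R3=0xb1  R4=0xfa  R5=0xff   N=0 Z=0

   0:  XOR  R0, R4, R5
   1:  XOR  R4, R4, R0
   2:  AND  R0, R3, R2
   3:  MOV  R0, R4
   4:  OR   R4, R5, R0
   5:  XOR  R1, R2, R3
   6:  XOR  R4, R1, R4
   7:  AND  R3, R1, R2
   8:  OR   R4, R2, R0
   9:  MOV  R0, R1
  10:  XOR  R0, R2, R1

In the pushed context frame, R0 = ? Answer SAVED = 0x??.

after  0: R0=0x05 R1=0x8d R2=0x73 R3=0xb1 R4=0xfa R5=0xff  N=0 Z=0
after  1: R0=0x05 R1=0x8d R2=0x73 R3=0xb1 R4=0xff R5=0xff  N=1 Z=0
after  2: R0=0x31 R1=0x8d R2=0x73 R3=0xb1 R4=0xff R5=0xff  N=0 Z=0
after  3: R0=0xff R1=0x8d R2=0x73 R3=0xb1 R4=0xff R5=0xff  N=0 Z=0
after  4: R0=0xff R1=0x8d R2=0x73 R3=0xb1 R4=0xff R5=0xff  N=1 Z=0
after  5: R0=0xff R1=0xc2 R2=0x73 R3=0xb1 R4=0xff R5=0xff  N=1 Z=0
after  6: R0=0xff R1=0xc2 R2=0x73 R3=0xb1 R4=0x3d R5=0xff  N=0 Z=0
after  7: R0=0xff R1=0xc2 R2=0x73 R3=0x42 R4=0x3d R5=0xff  N=0 Z=0
after  8: R0=0xff R1=0xc2 R2=0x73 R3=0x42 R4=0xff R5=0xff  N=1 Z=0
-- IRQ taken; context saved, return-PC = 9 --

SAVED = 0xff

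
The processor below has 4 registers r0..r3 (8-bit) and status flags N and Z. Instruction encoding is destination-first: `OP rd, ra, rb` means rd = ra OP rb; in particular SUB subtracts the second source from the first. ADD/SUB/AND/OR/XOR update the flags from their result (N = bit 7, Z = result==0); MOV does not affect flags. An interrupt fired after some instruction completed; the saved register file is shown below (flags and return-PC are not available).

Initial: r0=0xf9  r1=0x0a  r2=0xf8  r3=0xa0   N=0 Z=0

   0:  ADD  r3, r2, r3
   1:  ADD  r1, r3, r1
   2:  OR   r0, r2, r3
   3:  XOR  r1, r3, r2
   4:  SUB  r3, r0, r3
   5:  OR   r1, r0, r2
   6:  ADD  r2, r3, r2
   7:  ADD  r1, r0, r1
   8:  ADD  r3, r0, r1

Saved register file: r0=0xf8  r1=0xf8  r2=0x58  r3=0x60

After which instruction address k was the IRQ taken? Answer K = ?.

after  0: r0=0xf9 r1=0x0a r2=0xf8 r3=0x98  N=1 Z=0
after  1: r0=0xf9 r1=0xa2 r2=0xf8 r3=0x98  N=1 Z=0
after  2: r0=0xf8 r1=0xa2 r2=0xf8 r3=0x98  N=1 Z=0
after  3: r0=0xf8 r1=0x60 r2=0xf8 r3=0x98  N=0 Z=0
after  4: r0=0xf8 r1=0x60 r2=0xf8 r3=0x60  N=0 Z=0
after  5: r0=0xf8 r1=0xf8 r2=0xf8 r3=0x60  N=1 Z=0
after  6: r0=0xf8 r1=0xf8 r2=0x58 r3=0x60  N=0 Z=0
-- IRQ taken; context saved, return-PC = 7 --

K = 6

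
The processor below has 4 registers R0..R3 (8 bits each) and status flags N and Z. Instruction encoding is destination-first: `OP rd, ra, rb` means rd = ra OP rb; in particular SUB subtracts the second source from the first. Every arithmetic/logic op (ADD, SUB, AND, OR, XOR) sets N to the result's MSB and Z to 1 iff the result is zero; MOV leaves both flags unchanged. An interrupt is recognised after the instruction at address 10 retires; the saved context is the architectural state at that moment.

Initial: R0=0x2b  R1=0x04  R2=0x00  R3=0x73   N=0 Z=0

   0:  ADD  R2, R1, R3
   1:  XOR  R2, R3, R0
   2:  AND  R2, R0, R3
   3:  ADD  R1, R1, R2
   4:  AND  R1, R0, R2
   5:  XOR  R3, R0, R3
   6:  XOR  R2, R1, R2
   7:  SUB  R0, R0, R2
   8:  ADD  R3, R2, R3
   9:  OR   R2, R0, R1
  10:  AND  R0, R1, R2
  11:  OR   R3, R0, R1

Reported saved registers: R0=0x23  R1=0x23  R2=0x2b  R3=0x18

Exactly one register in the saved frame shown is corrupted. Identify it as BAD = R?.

after  0: R0=0x2b R1=0x04 R2=0x77 R3=0x73  N=0 Z=0
after  1: R0=0x2b R1=0x04 R2=0x58 R3=0x73  N=0 Z=0
after  2: R0=0x2b R1=0x04 R2=0x23 R3=0x73  N=0 Z=0
after  3: R0=0x2b R1=0x27 R2=0x23 R3=0x73  N=0 Z=0
after  4: R0=0x2b R1=0x23 R2=0x23 R3=0x73  N=0 Z=0
after  5: R0=0x2b R1=0x23 R2=0x23 R3=0x58  N=0 Z=0
after  6: R0=0x2b R1=0x23 R2=0x00 R3=0x58  N=0 Z=1
after  7: R0=0x2b R1=0x23 R2=0x00 R3=0x58  N=0 Z=0
after  8: R0=0x2b R1=0x23 R2=0x00 R3=0x58  N=0 Z=0
after  9: R0=0x2b R1=0x23 R2=0x2b R3=0x58  N=0 Z=0
after 10: R0=0x23 R1=0x23 R2=0x2b R3=0x58  N=0 Z=0
-- IRQ taken; context saved, return-PC = 11 --
mismatch: R3: reported 0x18 vs actual 0x58

BAD = R3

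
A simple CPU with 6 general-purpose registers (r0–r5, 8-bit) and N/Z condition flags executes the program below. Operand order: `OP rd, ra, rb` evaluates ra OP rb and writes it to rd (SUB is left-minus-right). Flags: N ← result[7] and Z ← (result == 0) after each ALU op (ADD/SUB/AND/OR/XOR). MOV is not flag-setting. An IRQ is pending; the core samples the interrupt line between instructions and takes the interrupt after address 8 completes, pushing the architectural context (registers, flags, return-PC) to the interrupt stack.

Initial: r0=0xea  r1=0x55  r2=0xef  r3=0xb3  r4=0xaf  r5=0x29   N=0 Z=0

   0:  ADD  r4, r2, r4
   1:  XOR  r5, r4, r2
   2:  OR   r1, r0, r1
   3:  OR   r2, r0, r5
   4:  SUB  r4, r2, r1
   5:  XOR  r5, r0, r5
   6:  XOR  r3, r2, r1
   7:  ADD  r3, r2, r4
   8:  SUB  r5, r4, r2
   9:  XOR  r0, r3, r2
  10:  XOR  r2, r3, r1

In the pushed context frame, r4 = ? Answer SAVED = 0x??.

after  0: r0=0xea r1=0x55 r2=0xef r3=0xb3 r4=0x9e r5=0x29  N=1 Z=0
after  1: r0=0xea r1=0x55 r2=0xef r3=0xb3 r4=0x9e r5=0x71  N=0 Z=0
after  2: r0=0xea r1=0xff r2=0xef r3=0xb3 r4=0x9e r5=0x71  N=1 Z=0
after  3: r0=0xea r1=0xff r2=0xfb r3=0xb3 r4=0x9e r5=0x71  N=1 Z=0
after  4: r0=0xea r1=0xff r2=0xfb r3=0xb3 r4=0xfc r5=0x71  N=1 Z=0
after  5: r0=0xea r1=0xff r2=0xfb r3=0xb3 r4=0xfc r5=0x9b  N=1 Z=0
after  6: r0=0xea r1=0xff r2=0xfb r3=0x04 r4=0xfc r5=0x9b  N=0 Z=0
after  7: r0=0xea r1=0xff r2=0xfb r3=0xf7 r4=0xfc r5=0x9b  N=1 Z=0
after  8: r0=0xea r1=0xff r2=0xfb r3=0xf7 r4=0xfc r5=0x01  N=0 Z=0
-- IRQ taken; context saved, return-PC = 9 --

SAVED = 0xfc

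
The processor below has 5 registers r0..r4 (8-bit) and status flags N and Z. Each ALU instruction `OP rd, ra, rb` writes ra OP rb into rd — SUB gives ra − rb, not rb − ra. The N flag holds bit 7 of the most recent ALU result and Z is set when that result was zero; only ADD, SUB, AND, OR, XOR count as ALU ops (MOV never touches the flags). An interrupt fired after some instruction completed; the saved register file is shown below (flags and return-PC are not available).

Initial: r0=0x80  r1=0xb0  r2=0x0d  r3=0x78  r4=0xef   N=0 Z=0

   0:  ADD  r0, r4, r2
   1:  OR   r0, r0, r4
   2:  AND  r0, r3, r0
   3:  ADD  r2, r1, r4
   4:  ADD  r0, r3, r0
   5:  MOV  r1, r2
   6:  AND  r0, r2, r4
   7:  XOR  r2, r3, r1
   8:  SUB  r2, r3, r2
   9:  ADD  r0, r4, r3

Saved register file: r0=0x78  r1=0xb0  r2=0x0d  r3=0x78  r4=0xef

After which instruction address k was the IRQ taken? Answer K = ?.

K = 2

after  0: r0=0xfc r1=0xb0 r2=0x0d r3=0x78 r4=0xef  N=1 Z=0
after  1: r0=0xff r1=0xb0 r2=0x0d r3=0x78 r4=0xef  N=1 Z=0
after  2: r0=0x78 r1=0xb0 r2=0x0d r3=0x78 r4=0xef  N=0 Z=0
-- IRQ taken; context saved, return-PC = 3 --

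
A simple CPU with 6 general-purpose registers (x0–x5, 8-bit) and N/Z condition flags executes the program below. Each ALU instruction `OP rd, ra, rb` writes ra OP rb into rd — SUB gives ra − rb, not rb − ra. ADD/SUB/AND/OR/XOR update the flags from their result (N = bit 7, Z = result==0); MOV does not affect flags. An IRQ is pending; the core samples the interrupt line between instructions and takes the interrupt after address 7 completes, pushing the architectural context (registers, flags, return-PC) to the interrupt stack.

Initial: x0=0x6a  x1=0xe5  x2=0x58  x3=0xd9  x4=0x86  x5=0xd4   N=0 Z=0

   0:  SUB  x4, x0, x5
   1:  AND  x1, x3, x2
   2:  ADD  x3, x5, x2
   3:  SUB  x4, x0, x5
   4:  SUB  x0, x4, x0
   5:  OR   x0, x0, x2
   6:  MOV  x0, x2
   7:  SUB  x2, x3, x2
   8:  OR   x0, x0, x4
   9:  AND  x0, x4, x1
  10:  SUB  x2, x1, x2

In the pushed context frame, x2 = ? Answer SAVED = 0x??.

SAVED = 0xd4

after  0: x0=0x6a x1=0xe5 x2=0x58 x3=0xd9 x4=0x96 x5=0xd4  N=1 Z=0
after  1: x0=0x6a x1=0x58 x2=0x58 x3=0xd9 x4=0x96 x5=0xd4  N=0 Z=0
after  2: x0=0x6a x1=0x58 x2=0x58 x3=0x2c x4=0x96 x5=0xd4  N=0 Z=0
after  3: x0=0x6a x1=0x58 x2=0x58 x3=0x2c x4=0x96 x5=0xd4  N=1 Z=0
after  4: x0=0x2c x1=0x58 x2=0x58 x3=0x2c x4=0x96 x5=0xd4  N=0 Z=0
after  5: x0=0x7c x1=0x58 x2=0x58 x3=0x2c x4=0x96 x5=0xd4  N=0 Z=0
after  6: x0=0x58 x1=0x58 x2=0x58 x3=0x2c x4=0x96 x5=0xd4  N=0 Z=0
after  7: x0=0x58 x1=0x58 x2=0xd4 x3=0x2c x4=0x96 x5=0xd4  N=1 Z=0
-- IRQ taken; context saved, return-PC = 8 --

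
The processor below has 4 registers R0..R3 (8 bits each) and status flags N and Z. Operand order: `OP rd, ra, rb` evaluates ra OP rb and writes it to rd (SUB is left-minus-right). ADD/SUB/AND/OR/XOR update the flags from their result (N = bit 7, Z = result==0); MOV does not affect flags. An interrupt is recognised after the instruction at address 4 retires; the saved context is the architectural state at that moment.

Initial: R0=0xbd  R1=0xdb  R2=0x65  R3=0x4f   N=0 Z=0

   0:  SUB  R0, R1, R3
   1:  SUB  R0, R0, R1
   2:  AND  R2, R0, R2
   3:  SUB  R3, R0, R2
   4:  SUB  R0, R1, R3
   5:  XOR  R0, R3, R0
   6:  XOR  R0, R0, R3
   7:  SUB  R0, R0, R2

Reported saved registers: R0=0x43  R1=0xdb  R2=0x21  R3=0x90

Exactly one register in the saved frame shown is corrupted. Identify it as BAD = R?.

after  0: R0=0x8c R1=0xdb R2=0x65 R3=0x4f  N=1 Z=0
after  1: R0=0xb1 R1=0xdb R2=0x65 R3=0x4f  N=1 Z=0
after  2: R0=0xb1 R1=0xdb R2=0x21 R3=0x4f  N=0 Z=0
after  3: R0=0xb1 R1=0xdb R2=0x21 R3=0x90  N=1 Z=0
after  4: R0=0x4b R1=0xdb R2=0x21 R3=0x90  N=0 Z=0
-- IRQ taken; context saved, return-PC = 5 --
mismatch: R0: reported 0x43 vs actual 0x4b

BAD = R0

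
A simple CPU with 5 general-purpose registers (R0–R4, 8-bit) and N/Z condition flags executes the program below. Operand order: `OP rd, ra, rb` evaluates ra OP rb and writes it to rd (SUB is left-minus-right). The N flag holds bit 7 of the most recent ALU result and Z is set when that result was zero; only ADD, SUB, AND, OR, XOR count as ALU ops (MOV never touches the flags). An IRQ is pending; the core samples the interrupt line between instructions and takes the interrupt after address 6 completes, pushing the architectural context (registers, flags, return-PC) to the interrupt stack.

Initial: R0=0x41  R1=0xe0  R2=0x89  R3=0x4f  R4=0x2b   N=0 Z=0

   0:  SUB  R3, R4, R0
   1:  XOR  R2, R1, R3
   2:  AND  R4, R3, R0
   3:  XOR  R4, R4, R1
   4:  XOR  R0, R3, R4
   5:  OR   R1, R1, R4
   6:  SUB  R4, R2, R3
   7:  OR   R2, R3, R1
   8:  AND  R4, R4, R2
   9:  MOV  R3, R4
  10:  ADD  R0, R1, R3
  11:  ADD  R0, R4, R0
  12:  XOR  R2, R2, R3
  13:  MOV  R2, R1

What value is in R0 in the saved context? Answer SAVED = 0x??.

after  0: R0=0x41 R1=0xe0 R2=0x89 R3=0xea R4=0x2b  N=1 Z=0
after  1: R0=0x41 R1=0xe0 R2=0x0a R3=0xea R4=0x2b  N=0 Z=0
after  2: R0=0x41 R1=0xe0 R2=0x0a R3=0xea R4=0x40  N=0 Z=0
after  3: R0=0x41 R1=0xe0 R2=0x0a R3=0xea R4=0xa0  N=1 Z=0
after  4: R0=0x4a R1=0xe0 R2=0x0a R3=0xea R4=0xa0  N=0 Z=0
after  5: R0=0x4a R1=0xe0 R2=0x0a R3=0xea R4=0xa0  N=1 Z=0
after  6: R0=0x4a R1=0xe0 R2=0x0a R3=0xea R4=0x20  N=0 Z=0
-- IRQ taken; context saved, return-PC = 7 --

SAVED = 0x4a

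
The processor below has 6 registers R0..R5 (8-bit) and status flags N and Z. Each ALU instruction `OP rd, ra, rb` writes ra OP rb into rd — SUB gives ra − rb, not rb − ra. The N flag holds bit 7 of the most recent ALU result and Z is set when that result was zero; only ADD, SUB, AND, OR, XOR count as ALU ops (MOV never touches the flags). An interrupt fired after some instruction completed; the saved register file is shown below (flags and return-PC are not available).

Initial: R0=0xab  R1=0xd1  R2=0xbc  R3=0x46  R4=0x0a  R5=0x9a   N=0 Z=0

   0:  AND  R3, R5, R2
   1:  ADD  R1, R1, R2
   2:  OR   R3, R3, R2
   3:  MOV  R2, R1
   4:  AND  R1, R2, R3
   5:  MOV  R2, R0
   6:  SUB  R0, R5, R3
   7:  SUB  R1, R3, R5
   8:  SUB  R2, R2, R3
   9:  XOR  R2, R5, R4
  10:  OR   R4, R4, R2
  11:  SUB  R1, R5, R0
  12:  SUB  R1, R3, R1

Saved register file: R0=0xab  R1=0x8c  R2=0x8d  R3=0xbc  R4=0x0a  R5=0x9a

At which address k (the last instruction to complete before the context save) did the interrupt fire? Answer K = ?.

K = 4

after  0: R0=0xab R1=0xd1 R2=0xbc R3=0x98 R4=0x0a R5=0x9a  N=1 Z=0
after  1: R0=0xab R1=0x8d R2=0xbc R3=0x98 R4=0x0a R5=0x9a  N=1 Z=0
after  2: R0=0xab R1=0x8d R2=0xbc R3=0xbc R4=0x0a R5=0x9a  N=1 Z=0
after  3: R0=0xab R1=0x8d R2=0x8d R3=0xbc R4=0x0a R5=0x9a  N=1 Z=0
after  4: R0=0xab R1=0x8c R2=0x8d R3=0xbc R4=0x0a R5=0x9a  N=1 Z=0
-- IRQ taken; context saved, return-PC = 5 --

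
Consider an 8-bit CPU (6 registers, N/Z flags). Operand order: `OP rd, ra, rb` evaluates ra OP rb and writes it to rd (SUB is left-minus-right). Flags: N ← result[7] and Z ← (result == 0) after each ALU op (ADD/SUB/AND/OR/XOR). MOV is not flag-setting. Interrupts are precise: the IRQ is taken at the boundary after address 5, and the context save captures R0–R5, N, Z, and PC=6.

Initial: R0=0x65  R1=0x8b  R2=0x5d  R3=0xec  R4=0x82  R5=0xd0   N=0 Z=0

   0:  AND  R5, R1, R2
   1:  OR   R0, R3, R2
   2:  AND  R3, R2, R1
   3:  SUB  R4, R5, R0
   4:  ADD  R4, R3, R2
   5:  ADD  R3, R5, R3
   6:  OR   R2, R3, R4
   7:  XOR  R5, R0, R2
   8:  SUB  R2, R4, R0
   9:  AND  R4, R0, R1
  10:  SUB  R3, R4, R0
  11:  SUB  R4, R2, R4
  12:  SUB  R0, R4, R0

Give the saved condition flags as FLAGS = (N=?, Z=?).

after  0: R0=0x65 R1=0x8b R2=0x5d R3=0xec R4=0x82 R5=0x09  N=0 Z=0
after  1: R0=0xfd R1=0x8b R2=0x5d R3=0xec R4=0x82 R5=0x09  N=1 Z=0
after  2: R0=0xfd R1=0x8b R2=0x5d R3=0x09 R4=0x82 R5=0x09  N=0 Z=0
after  3: R0=0xfd R1=0x8b R2=0x5d R3=0x09 R4=0x0c R5=0x09  N=0 Z=0
after  4: R0=0xfd R1=0x8b R2=0x5d R3=0x09 R4=0x66 R5=0x09  N=0 Z=0
after  5: R0=0xfd R1=0x8b R2=0x5d R3=0x12 R4=0x66 R5=0x09  N=0 Z=0
-- IRQ taken; context saved, return-PC = 6 --

FLAGS = (N=0, Z=0)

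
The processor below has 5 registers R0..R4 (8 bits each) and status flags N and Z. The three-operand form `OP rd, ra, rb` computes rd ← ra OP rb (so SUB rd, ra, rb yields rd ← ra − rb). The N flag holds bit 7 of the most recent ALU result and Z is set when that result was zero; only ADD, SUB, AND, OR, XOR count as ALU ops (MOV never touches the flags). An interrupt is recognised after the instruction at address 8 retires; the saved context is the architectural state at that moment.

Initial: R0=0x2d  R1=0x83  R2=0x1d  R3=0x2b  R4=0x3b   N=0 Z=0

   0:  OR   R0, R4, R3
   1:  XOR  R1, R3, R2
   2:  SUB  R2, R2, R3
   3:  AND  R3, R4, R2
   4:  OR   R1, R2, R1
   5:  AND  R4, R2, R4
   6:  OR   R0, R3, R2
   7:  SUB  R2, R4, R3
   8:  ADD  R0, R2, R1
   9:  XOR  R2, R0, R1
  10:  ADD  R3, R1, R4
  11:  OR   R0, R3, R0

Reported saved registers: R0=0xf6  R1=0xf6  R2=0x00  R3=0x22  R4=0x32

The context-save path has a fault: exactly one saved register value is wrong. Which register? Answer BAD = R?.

after  0: R0=0x3b R1=0x83 R2=0x1d R3=0x2b R4=0x3b  N=0 Z=0
after  1: R0=0x3b R1=0x36 R2=0x1d R3=0x2b R4=0x3b  N=0 Z=0
after  2: R0=0x3b R1=0x36 R2=0xf2 R3=0x2b R4=0x3b  N=1 Z=0
after  3: R0=0x3b R1=0x36 R2=0xf2 R3=0x32 R4=0x3b  N=0 Z=0
after  4: R0=0x3b R1=0xf6 R2=0xf2 R3=0x32 R4=0x3b  N=1 Z=0
after  5: R0=0x3b R1=0xf6 R2=0xf2 R3=0x32 R4=0x32  N=0 Z=0
after  6: R0=0xf2 R1=0xf6 R2=0xf2 R3=0x32 R4=0x32  N=1 Z=0
after  7: R0=0xf2 R1=0xf6 R2=0x00 R3=0x32 R4=0x32  N=0 Z=1
after  8: R0=0xf6 R1=0xf6 R2=0x00 R3=0x32 R4=0x32  N=1 Z=0
-- IRQ taken; context saved, return-PC = 9 --
mismatch: R3: reported 0x22 vs actual 0x32

BAD = R3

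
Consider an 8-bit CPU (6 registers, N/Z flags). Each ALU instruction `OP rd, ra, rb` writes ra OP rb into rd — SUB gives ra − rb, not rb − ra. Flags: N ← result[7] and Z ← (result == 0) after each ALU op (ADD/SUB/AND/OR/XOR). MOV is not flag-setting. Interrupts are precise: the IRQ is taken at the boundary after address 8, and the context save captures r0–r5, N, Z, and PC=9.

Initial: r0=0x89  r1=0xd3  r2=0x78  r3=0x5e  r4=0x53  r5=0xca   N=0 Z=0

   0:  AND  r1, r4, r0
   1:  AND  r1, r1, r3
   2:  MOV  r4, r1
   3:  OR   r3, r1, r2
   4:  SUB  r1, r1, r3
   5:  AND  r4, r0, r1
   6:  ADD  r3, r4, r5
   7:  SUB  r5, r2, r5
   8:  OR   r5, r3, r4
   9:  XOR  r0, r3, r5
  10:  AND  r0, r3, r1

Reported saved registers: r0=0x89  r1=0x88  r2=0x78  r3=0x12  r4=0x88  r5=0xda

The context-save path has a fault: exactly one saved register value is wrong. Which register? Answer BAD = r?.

after  0: r0=0x89 r1=0x01 r2=0x78 r3=0x5e r4=0x53 r5=0xca  N=0 Z=0
after  1: r0=0x89 r1=0x00 r2=0x78 r3=0x5e r4=0x53 r5=0xca  N=0 Z=1
after  2: r0=0x89 r1=0x00 r2=0x78 r3=0x5e r4=0x00 r5=0xca  N=0 Z=1
after  3: r0=0x89 r1=0x00 r2=0x78 r3=0x78 r4=0x00 r5=0xca  N=0 Z=0
after  4: r0=0x89 r1=0x88 r2=0x78 r3=0x78 r4=0x00 r5=0xca  N=1 Z=0
after  5: r0=0x89 r1=0x88 r2=0x78 r3=0x78 r4=0x88 r5=0xca  N=1 Z=0
after  6: r0=0x89 r1=0x88 r2=0x78 r3=0x52 r4=0x88 r5=0xca  N=0 Z=0
after  7: r0=0x89 r1=0x88 r2=0x78 r3=0x52 r4=0x88 r5=0xae  N=1 Z=0
after  8: r0=0x89 r1=0x88 r2=0x78 r3=0x52 r4=0x88 r5=0xda  N=1 Z=0
-- IRQ taken; context saved, return-PC = 9 --
mismatch: r3: reported 0x12 vs actual 0x52

BAD = r3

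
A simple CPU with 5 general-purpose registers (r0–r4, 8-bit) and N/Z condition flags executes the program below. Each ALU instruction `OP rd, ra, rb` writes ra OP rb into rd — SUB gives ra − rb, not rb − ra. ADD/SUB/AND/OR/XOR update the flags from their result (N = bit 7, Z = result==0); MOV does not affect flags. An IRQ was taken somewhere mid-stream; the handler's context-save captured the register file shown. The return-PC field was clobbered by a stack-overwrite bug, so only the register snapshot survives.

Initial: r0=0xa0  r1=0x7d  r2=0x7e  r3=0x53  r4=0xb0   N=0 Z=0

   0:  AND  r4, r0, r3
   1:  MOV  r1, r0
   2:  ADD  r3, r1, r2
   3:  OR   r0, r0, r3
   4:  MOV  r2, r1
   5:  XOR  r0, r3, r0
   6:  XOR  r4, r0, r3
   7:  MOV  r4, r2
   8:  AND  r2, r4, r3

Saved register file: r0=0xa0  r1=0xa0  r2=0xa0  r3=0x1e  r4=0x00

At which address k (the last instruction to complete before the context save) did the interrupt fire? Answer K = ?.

after  0: r0=0xa0 r1=0x7d r2=0x7e r3=0x53 r4=0x00  N=0 Z=1
after  1: r0=0xa0 r1=0xa0 r2=0x7e r3=0x53 r4=0x00  N=0 Z=1
after  2: r0=0xa0 r1=0xa0 r2=0x7e r3=0x1e r4=0x00  N=0 Z=0
after  3: r0=0xbe r1=0xa0 r2=0x7e r3=0x1e r4=0x00  N=1 Z=0
after  4: r0=0xbe r1=0xa0 r2=0xa0 r3=0x1e r4=0x00  N=1 Z=0
after  5: r0=0xa0 r1=0xa0 r2=0xa0 r3=0x1e r4=0x00  N=1 Z=0
-- IRQ taken; context saved, return-PC = 6 --

K = 5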